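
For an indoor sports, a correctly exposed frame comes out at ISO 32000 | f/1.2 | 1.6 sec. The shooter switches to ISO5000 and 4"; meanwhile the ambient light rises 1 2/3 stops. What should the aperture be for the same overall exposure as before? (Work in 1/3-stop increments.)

Scene light: 1 2/3 stops brighter.
ISO: 32000 → 25600 → 20000 → 16000 → 12800 → 10000 → 8000 → 6400 → 5000 — 2 2/3 stops lower (darker).
Shutter speed: 1.6 → 2 → 2.5 → 3.2 → 4 — 1 1/3 stops longer (brighter).
Net so far: 1/3 stop brighter. Aperture: f/1.2 → f/1.4.

f/1.4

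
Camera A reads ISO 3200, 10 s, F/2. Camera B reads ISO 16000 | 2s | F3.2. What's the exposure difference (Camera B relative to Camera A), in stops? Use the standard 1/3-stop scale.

Aperture: f/2 → f/2.2 → f/2.5 → f/2.8 → f/3.2 — 1 1/3 stops smaller aperture (darker).
Shutter speed: 10 → 8 → 6 → 5 → 4 → 3.2 → 2.5 → 2 — 2 1/3 stops faster (darker).
ISO: 3200 → 4000 → 5000 → 6400 → 8000 → 10000 → 12800 → 16000 — 2 1/3 stops higher (brighter).
Net: −1 1/3 −2 1/3 +2 1/3 = −1 1/3 stops.

1 1/3 stops darker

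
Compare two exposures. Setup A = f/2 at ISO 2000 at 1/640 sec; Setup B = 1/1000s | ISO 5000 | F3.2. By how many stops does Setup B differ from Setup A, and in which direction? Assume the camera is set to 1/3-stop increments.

2/3 stop darker

Aperture: f/2 → f/2.2 → f/2.5 → f/2.8 → f/3.2 — 1 1/3 stops narrower (darker).
Shutter speed: 1/640 → 1/800 → 1/1000 — 2/3 stop shorter (darker).
ISO: 2000 → 2500 → 3200 → 4000 → 5000 — 1 1/3 stops raised (brighter).
Net: −1 1/3 −2/3 +1 1/3 = −2/3 stops.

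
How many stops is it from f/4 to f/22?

5 stops

f/4 → f/5.6 → f/8 → f/11 → f/16 → f/22 — count the steps: 5 stops.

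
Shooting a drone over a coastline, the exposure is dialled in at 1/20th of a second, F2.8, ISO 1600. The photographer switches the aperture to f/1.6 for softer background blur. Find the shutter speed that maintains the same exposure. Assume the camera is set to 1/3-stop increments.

1/60s

Aperture: f/2.8 → f/2.5 → f/2.2 → f/2 → f/1.8 → f/1.6 — 1 2/3 stops wider (brighter).
Need 1 2/3 stops darker from the shutter speed: 1/20 → 1/25 → 1/30 → 1/40 → 1/50 → 1/60.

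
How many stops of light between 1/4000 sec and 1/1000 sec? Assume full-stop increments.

2 stops

1/4000 → 1/2000 → 1/1000 — count the steps: 2 stops.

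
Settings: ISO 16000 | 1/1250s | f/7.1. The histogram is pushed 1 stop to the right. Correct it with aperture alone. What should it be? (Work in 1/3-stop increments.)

Overexposed by 1 stop → need 1 stop darker.
Aperture: f/7.1 → f/8 → f/9 → f/10.

f/10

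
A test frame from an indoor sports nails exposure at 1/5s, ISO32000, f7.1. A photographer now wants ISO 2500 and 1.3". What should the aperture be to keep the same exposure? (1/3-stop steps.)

f/5

ISO: 32000 → 25600 → 20000 → 16000 → 12800 → 10000 → 8000 → 6400 → 5000 → 4000 → 3200 → 2500 — 3 2/3 stops lower (darker).
Shutter speed: 1/5 → 1/4 → 0.3 → 0.4 → 0.5 → 0.6 → 0.8 → 1 → 1.3 — 2 2/3 stops slower (brighter).
Net change so far: 1 stop darker. Offset with the aperture: f/7.1 → f/6.3 → f/5.6 → f/5.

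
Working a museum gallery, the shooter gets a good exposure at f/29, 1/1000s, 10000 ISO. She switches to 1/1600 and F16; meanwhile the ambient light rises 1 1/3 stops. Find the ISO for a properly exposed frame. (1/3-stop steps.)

ISO 2000

Scene light: 1 1/3 stops brighter.
Shutter speed: 1/1000 → 1/1250 → 1/1600 — 2/3 stop faster (darker).
Aperture: f/29 → f/25 → f/22 → f/20 → f/18 → f/16 — 1 2/3 stops larger aperture (brighter).
Net so far: 2 1/3 stops brighter. ISO: 10000 → 8000 → 6400 → 5000 → 4000 → 3200 → 2500 → 2000.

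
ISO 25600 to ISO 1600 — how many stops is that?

25600 → 12800 → 6400 → 3200 → 1600 — count the steps: 4 stops.

4 stops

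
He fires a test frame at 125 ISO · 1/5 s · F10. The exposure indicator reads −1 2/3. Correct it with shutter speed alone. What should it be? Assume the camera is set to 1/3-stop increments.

Underexposed by 1 2/3 stops → need 1 2/3 stops brighter.
Shutter speed: 1/5 → 1/4 → 0.3 → 0.4 → 0.5 → 0.6.

0.6 s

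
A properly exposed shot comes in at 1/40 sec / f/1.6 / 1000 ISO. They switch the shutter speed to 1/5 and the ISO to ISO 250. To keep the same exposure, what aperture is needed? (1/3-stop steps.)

f/2.2

Shutter speed: 1/40 → 1/30 → 1/25 → 1/20 → 1/15 → 1/13 → 1/10 → 1/8 → 1/6 → 1/5 — 3 stops longer (brighter).
ISO: 1000 → 800 → 640 → 500 → 400 → 320 → 250 — 2 stops lower (darker).
Net change so far: 1 stop brighter. Offset with the aperture: f/1.6 → f/1.8 → f/2 → f/2.2.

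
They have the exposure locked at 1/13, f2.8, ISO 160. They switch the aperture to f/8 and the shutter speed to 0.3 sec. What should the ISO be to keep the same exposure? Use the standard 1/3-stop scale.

Aperture: f/2.8 → f/3.2 → f/3.5 → f/4 → f/4.5 → f/5 → f/5.6 → f/6.3 → f/7.1 → f/8 — 3 stops stopped down (darker).
Shutter speed: 1/13 → 1/10 → 1/8 → 1/6 → 1/5 → 1/4 → 0.3 — 2 stops longer (brighter).
Net change so far: 1 stop darker. Offset with the ISO: 160 → 200 → 250 → 320.

ISO 320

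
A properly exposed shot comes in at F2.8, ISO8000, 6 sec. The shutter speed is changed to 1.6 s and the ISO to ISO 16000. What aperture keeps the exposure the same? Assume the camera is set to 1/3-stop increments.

f/2

Shutter speed: 6 → 5 → 4 → 3.2 → 2.5 → 2 → 1.6 — 2 stops faster (darker).
ISO: 8000 → 10000 → 12800 → 16000 — 1 stop higher (brighter).
Net change so far: 1 stop darker. Offset with the aperture: f/2.8 → f/2.5 → f/2.2 → f/2.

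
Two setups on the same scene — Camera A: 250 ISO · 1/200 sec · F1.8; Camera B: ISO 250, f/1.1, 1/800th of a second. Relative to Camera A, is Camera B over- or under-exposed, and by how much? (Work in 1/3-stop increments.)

Aperture: f/1.8 → f/1.6 → f/1.4 → f/1.2 → f/1.1 — 1 1/3 stops larger aperture (brighter).
Shutter speed: 1/200 → 1/250 → 1/320 → 1/400 → 1/500 → 1/640 → 1/800 — 2 stops faster (darker).
ISO: unchanged.
Net: +1 1/3 −2 = −2/3 stops.

2/3 stop darker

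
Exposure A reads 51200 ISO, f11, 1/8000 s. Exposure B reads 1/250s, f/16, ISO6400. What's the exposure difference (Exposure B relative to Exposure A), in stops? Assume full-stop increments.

1 stop brighter

Aperture: f/11 → f/16 — 1 stop narrower (darker).
Shutter speed: 1/8000 → 1/4000 → 1/2000 → 1/1000 → 1/500 → 1/250 — 5 stops slower (brighter).
ISO: 51200 → 25600 → 12800 → 6400 — 3 stops dropped (darker).
Net: −1 +5 −3 = +1 stop.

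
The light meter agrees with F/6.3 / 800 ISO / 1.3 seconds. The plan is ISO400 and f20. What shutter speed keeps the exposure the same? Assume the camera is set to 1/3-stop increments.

ISO: 800 → 640 → 500 → 400 — 1 stop lower (darker).
Aperture: f/6.3 → f/7.1 → f/8 → f/9 → f/10 → f/11 → f/13 → f/14 → f/16 → f/18 → f/20 — 3 1/3 stops stopped down (darker).
Net change so far: 4 1/3 stops darker. Offset with the shutter speed: 1.3 → 1.6 → 2 → 2.5 → 3.2 → 4 → 5 → 6 → 8 → 10 → 13 → 15 → 20 → 25.

25 s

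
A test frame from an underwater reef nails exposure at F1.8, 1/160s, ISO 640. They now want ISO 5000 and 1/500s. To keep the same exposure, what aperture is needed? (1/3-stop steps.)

f/2.8

ISO: 640 → 800 → 1000 → 1250 → 1600 → 2000 → 2500 → 3200 → 4000 → 5000 — 3 stops raised (brighter).
Shutter speed: 1/160 → 1/200 → 1/250 → 1/320 → 1/400 → 1/500 — 1 2/3 stops shorter (darker).
Net change so far: 1 1/3 stops brighter. Offset with the aperture: f/1.8 → f/2 → f/2.2 → f/2.5 → f/2.8.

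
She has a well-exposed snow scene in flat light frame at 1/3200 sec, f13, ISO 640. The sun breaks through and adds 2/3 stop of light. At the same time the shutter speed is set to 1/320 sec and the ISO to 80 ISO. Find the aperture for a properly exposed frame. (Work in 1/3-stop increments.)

Scene light: 2/3 stop brighter.
Shutter speed: 1/3200 → 1/2500 → 1/2000 → 1/1600 → 1/1250 → 1/1000 → 1/800 → 1/640 → 1/500 → 1/400 → 1/320 — 3 1/3 stops longer (brighter).
ISO: 640 → 500 → 400 → 320 → 250 → 200 → 160 → 125 → 100 → 80 — 3 stops dropped (darker).
Net so far: 1 stop brighter. Aperture: f/13 → f/14 → f/16 → f/18.

f/18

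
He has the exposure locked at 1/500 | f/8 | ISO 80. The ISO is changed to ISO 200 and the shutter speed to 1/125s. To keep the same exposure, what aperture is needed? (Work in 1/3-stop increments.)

f/25

ISO: 80 → 100 → 125 → 160 → 200 — 1 1/3 stops raised (brighter).
Shutter speed: 1/500 → 1/400 → 1/320 → 1/250 → 1/200 → 1/160 → 1/125 — 2 stops longer (brighter).
Net change so far: 3 1/3 stops brighter. Offset with the aperture: f/8 → f/9 → f/10 → f/11 → f/13 → f/14 → f/16 → f/18 → f/20 → f/22 → f/25.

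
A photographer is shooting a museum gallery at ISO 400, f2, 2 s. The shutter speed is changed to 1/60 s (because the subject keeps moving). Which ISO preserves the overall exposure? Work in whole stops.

ISO 51200

Shutter speed: 2 → 1 → 1/2 → 1/4 → 1/8 → 1/15 → 1/30 → 1/60 — 7 stops faster (darker).
Need 7 stops brighter from the ISO: 400 → 800 → 1600 → 3200 → 6400 → 12800 → 25600 → 51200.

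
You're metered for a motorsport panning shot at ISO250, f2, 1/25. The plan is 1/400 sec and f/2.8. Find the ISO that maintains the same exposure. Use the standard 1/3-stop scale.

ISO 8000

Shutter speed: 1/25 → 1/30 → 1/40 → 1/50 → 1/60 → 1/80 → 1/100 → 1/125 → 1/160 → 1/200 → 1/250 → 1/320 → 1/400 — 4 stops faster (darker).
Aperture: f/2 → f/2.2 → f/2.5 → f/2.8 — 1 stop narrower (darker).
Net change so far: 5 stops darker. Offset with the ISO: 250 → 320 → 400 → 500 → 640 → 800 → 1000 → 1250 → 1600 → 2000 → 2500 → 3200 → 4000 → 5000 → 6400 → 8000.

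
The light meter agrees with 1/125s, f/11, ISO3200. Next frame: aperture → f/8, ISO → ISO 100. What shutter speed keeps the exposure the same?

1/8s

Aperture: f/11 → f/8 — 1 stop opened up (brighter).
ISO: 3200 → 1600 → 800 → 400 → 200 → 100 — 5 stops lower (darker).
Net change so far: 4 stops darker. Offset with the shutter speed: 1/125 → 1/60 → 1/30 → 1/15 → 1/8.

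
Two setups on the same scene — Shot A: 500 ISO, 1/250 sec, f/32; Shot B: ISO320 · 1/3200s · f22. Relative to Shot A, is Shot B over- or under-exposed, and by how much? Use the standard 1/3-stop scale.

3 1/3 stops darker

Aperture: f/32 → f/29 → f/25 → f/22 — 1 stop larger aperture (brighter).
Shutter speed: 1/250 → 1/320 → 1/400 → 1/500 → 1/640 → 1/800 → 1/1000 → 1/1250 → 1/1600 → 1/2000 → 1/2500 → 1/3200 — 3 2/3 stops shorter (darker).
ISO: 500 → 400 → 320 — 2/3 stop lower (darker).
Net: +1 −3 2/3 −2/3 = −3 1/3 stops.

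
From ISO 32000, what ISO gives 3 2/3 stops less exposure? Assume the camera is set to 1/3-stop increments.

ISO: 32000 → 25600 → 20000 → 16000 → 12800 → 10000 → 8000 → 6400 → 5000 → 4000 → 3200 → 2500 — 3 2/3 stops lower (darker).

ISO 2500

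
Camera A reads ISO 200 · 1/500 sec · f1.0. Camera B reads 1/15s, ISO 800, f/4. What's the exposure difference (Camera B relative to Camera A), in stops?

Aperture: f/1.0 → f/1.4 → f/2 → f/2.8 → f/4 — 4 stops stopped down (darker).
Shutter speed: 1/500 → 1/250 → 1/125 → 1/60 → 1/30 → 1/15 — 5 stops longer (brighter).
ISO: 200 → 400 → 800 — 2 stops higher (brighter).
Net: −4 +5 +2 = +3 stops.

3 stops brighter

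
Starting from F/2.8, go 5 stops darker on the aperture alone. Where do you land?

f/16

Aperture: f/2.8 → f/4 → f/5.6 → f/8 → f/11 → f/16 — 5 stops smaller aperture (darker).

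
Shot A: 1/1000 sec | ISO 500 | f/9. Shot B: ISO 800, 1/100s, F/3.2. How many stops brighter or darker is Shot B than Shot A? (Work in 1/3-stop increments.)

Aperture: f/9 → f/8 → f/7.1 → f/6.3 → f/5.6 → f/5 → f/4.5 → f/4 → f/3.5 → f/3.2 — 3 stops larger aperture (brighter).
Shutter speed: 1/1000 → 1/800 → 1/640 → 1/500 → 1/400 → 1/320 → 1/250 → 1/200 → 1/160 → 1/125 → 1/100 — 3 1/3 stops slower (brighter).
ISO: 500 → 640 → 800 — 2/3 stop raised (brighter).
Net: +3 +3 1/3 +2/3 = +7 stops.

7 stops brighter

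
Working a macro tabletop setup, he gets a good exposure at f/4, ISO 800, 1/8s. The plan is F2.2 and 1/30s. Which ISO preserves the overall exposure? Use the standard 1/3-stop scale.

ISO 1000

Aperture: f/4 → f/3.5 → f/3.2 → f/2.8 → f/2.5 → f/2.2 — 1 2/3 stops opened up (brighter).
Shutter speed: 1/8 → 1/10 → 1/13 → 1/15 → 1/20 → 1/25 → 1/30 — 2 stops shorter (darker).
Net change so far: 1/3 stop darker. Offset with the ISO: 800 → 1000.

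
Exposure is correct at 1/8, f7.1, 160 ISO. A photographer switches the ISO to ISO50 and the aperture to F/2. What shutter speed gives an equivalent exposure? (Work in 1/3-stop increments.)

ISO: 160 → 125 → 100 → 80 → 64 → 50 — 1 2/3 stops dropped (darker).
Aperture: f/7.1 → f/6.3 → f/5.6 → f/5 → f/4.5 → f/4 → f/3.5 → f/3.2 → f/2.8 → f/2.5 → f/2.2 → f/2 — 3 2/3 stops larger aperture (brighter).
Net change so far: 2 stops brighter. Offset with the shutter speed: 1/8 → 1/10 → 1/13 → 1/15 → 1/20 → 1/25 → 1/30.

1/30s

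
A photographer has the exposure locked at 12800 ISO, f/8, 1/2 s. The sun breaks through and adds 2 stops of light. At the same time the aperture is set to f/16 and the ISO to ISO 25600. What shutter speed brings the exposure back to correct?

Scene light: 2 stops brighter.
Aperture: f/8 → f/11 → f/16 — 2 stops smaller aperture (darker).
ISO: 12800 → 25600 — 1 stop raised (brighter).
Net so far: 1 stop brighter. Shutter speed: 1/2 → 1/4.

1/4s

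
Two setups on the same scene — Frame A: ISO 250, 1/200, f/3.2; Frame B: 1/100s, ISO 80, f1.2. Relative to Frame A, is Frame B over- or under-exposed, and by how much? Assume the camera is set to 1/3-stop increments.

2 stops brighter

Aperture: f/3.2 → f/2.8 → f/2.5 → f/2.2 → f/2 → f/1.8 → f/1.6 → f/1.4 → f/1.2 — 2 2/3 stops opened up (brighter).
Shutter speed: 1/200 → 1/160 → 1/125 → 1/100 — 1 stop longer (brighter).
ISO: 250 → 200 → 160 → 125 → 100 → 80 — 1 2/3 stops dropped (darker).
Net: +2 2/3 +1 −1 2/3 = +2 stops.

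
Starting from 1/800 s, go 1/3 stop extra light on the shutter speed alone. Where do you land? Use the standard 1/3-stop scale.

1/640s

Shutter speed: 1/800 → 1/640 — 1/3 stop longer (brighter).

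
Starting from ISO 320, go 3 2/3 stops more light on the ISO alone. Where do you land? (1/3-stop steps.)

ISO: 320 → 400 → 500 → 640 → 800 → 1000 → 1250 → 1600 → 2000 → 2500 → 3200 → 4000 — 3 2/3 stops higher (brighter).

ISO 4000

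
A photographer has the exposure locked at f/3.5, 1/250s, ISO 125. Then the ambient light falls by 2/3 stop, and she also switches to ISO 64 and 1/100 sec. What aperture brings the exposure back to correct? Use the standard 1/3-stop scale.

f/3.2

Scene light: 2/3 stop darker.
ISO: 125 → 100 → 80 → 64 — 1 stop dropped (darker).
Shutter speed: 1/250 → 1/200 → 1/160 → 1/125 → 1/100 — 1 1/3 stops slower (brighter).
Net so far: 1/3 stop darker. Aperture: f/3.5 → f/3.2.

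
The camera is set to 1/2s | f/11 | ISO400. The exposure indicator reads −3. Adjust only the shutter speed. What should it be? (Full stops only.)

Underexposed by 3 stops → need 3 stops brighter.
Shutter speed: 1/2 → 1 → 2 → 4.

4 s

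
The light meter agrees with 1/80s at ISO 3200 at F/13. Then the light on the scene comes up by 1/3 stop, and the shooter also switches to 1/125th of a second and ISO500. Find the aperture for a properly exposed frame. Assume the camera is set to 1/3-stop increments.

Scene light: 1/3 stop brighter.
Shutter speed: 1/80 → 1/100 → 1/125 — 2/3 stop shorter (darker).
ISO: 3200 → 2500 → 2000 → 1600 → 1250 → 1000 → 800 → 640 → 500 — 2 2/3 stops dropped (darker).
Net so far: 3 stops darker. Aperture: f/13 → f/11 → f/10 → f/9 → f/8 → f/7.1 → f/6.3 → f/5.6 → f/5 → f/4.5.

f/4.5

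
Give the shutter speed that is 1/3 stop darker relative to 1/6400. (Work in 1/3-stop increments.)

1/8000s

Shutter speed: 1/6400 → 1/8000 — 1/3 stop shorter (darker).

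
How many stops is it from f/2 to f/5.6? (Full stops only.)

3 stops

f/2 → f/2.8 → f/4 → f/5.6 — count the steps: 3 stops.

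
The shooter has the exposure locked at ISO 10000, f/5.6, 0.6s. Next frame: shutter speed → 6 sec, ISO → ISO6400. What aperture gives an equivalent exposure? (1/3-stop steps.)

Shutter speed: 0.6 → 0.8 → 1 → 1.3 → 1.6 → 2 → 2.5 → 3.2 → 4 → 5 → 6 — 3 1/3 stops longer (brighter).
ISO: 10000 → 8000 → 6400 — 2/3 stop dropped (darker).
Net change so far: 2 2/3 stops brighter. Offset with the aperture: f/5.6 → f/6.3 → f/7.1 → f/8 → f/9 → f/10 → f/11 → f/13 → f/14.

f/14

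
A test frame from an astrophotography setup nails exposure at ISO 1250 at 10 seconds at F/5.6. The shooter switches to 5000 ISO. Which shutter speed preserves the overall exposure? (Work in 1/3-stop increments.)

ISO: 1250 → 1600 → 2000 → 2500 → 3200 → 4000 → 5000 — 2 stops higher (brighter).
Need 2 stops darker from the shutter speed: 10 → 8 → 6 → 5 → 4 → 3.2 → 2.5.

2.5 s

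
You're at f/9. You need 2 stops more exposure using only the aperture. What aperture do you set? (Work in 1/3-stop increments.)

f/4.5

Aperture: f/9 → f/8 → f/7.1 → f/6.3 → f/5.6 → f/5 → f/4.5 — 2 stops opened up (brighter).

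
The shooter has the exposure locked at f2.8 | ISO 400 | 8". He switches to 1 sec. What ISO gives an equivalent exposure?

ISO 3200

Shutter speed: 8 → 4 → 2 → 1 — 3 stops faster (darker).
Need 3 stops brighter from the ISO: 400 → 800 → 1600 → 3200.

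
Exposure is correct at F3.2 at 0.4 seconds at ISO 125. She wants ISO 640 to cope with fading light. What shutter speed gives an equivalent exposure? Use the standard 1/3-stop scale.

1/13s

ISO: 125 → 160 → 200 → 250 → 320 → 400 → 500 → 640 — 2 1/3 stops higher (brighter).
Need 2 1/3 stops darker from the shutter speed: 0.4 → 0.3 → 1/4 → 1/5 → 1/6 → 1/8 → 1/10 → 1/13.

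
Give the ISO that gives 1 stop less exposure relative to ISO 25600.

ISO: 25600 → 12800 — 1 stop dropped (darker).

ISO 12800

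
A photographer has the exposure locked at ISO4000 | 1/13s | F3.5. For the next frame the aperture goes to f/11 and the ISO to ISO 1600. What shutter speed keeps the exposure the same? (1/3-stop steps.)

Aperture: f/3.5 → f/4 → f/4.5 → f/5 → f/5.6 → f/6.3 → f/7.1 → f/8 → f/9 → f/10 → f/11 — 3 1/3 stops narrower (darker).
ISO: 4000 → 3200 → 2500 → 2000 → 1600 — 1 1/3 stops lower (darker).
Net change so far: 4 2/3 stops darker. Offset with the shutter speed: 1/13 → 1/10 → 1/8 → 1/6 → 1/5 → 1/4 → 0.3 → 0.4 → 0.5 → 0.6 → 0.8 → 1 → 1.3 → 1.6 → 2.

2 s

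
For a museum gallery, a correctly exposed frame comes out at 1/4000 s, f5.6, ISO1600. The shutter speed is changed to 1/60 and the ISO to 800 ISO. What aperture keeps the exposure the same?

f/32

Shutter speed: 1/4000 → 1/2000 → 1/1000 → 1/500 → 1/250 → 1/125 → 1/60 — 6 stops longer (brighter).
ISO: 1600 → 800 — 1 stop dropped (darker).
Net change so far: 5 stops brighter. Offset with the aperture: f/5.6 → f/8 → f/11 → f/16 → f/22 → f/32.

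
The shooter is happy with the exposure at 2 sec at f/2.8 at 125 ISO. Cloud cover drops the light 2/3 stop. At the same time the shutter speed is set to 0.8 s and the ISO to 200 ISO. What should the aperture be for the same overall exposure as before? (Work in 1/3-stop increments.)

Scene light: 2/3 stop darker.
Shutter speed: 2 → 1.6 → 1.3 → 1 → 0.8 — 1 1/3 stops shorter (darker).
ISO: 125 → 160 → 200 — 2/3 stop raised (brighter).
Net so far: 1 1/3 stops darker. Aperture: f/2.8 → f/2.5 → f/2.2 → f/2 → f/1.8.

f/1.8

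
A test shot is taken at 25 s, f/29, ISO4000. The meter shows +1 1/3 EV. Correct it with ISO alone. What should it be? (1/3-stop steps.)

ISO 1600

Overexposed by 1 1/3 stops → need 1 1/3 stops darker.
ISO: 4000 → 3200 → 2500 → 2000 → 1600.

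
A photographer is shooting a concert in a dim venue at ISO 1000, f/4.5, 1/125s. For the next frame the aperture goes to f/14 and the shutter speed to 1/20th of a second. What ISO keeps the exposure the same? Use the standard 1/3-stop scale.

Aperture: f/4.5 → f/5 → f/5.6 → f/6.3 → f/7.1 → f/8 → f/9 → f/10 → f/11 → f/13 → f/14 — 3 1/3 stops narrower (darker).
Shutter speed: 1/125 → 1/100 → 1/80 → 1/60 → 1/50 → 1/40 → 1/30 → 1/25 → 1/20 — 2 2/3 stops slower (brighter).
Net change so far: 2/3 stop darker. Offset with the ISO: 1000 → 1250 → 1600.

ISO 1600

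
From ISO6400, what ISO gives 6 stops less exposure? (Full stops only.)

ISO 100

ISO: 6400 → 3200 → 1600 → 800 → 400 → 200 → 100 — 6 stops dropped (darker).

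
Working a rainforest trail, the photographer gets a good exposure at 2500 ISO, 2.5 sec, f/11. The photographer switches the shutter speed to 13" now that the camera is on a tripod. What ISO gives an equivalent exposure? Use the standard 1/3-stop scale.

ISO 500

Shutter speed: 2.5 → 3.2 → 4 → 5 → 6 → 8 → 10 → 13 — 2 1/3 stops slower (brighter).
Need 2 1/3 stops darker from the ISO: 2500 → 2000 → 1600 → 1250 → 1000 → 800 → 640 → 500.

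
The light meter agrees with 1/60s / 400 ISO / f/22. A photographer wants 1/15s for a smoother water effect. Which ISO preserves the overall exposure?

Shutter speed: 1/60 → 1/30 → 1/15 — 2 stops slower (brighter).
Need 2 stops darker from the ISO: 400 → 200 → 100.

ISO 100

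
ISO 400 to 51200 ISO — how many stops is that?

400 → 800 → 1600 → 3200 → 6400 → 12800 → 25600 → 51200 — count the steps: 7 stops.

7 stops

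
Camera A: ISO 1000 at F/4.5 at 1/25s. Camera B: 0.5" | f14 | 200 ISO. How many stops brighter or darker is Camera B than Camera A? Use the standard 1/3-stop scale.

Aperture: f/4.5 → f/5 → f/5.6 → f/6.3 → f/7.1 → f/8 → f/9 → f/10 → f/11 → f/13 → f/14 — 3 1/3 stops smaller aperture (darker).
Shutter speed: 1/25 → 1/20 → 1/15 → 1/13 → 1/10 → 1/8 → 1/6 → 1/5 → 1/4 → 0.3 → 0.4 → 0.5 — 3 2/3 stops slower (brighter).
ISO: 1000 → 800 → 640 → 500 → 400 → 320 → 250 → 200 — 2 1/3 stops lower (darker).
Net: −3 1/3 +3 2/3 −2 1/3 = −2 stops.

2 stops darker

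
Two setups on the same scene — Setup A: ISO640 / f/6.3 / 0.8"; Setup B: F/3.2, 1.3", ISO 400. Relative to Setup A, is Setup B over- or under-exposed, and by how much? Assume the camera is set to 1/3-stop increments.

Aperture: f/6.3 → f/5.6 → f/5 → f/4.5 → f/4 → f/3.5 → f/3.2 — 2 stops opened up (brighter).
Shutter speed: 0.8 → 1 → 1.3 — 2/3 stop slower (brighter).
ISO: 640 → 500 → 400 — 2/3 stop dropped (darker).
Net: +2 +2/3 −2/3 = +2 stops.

2 stops brighter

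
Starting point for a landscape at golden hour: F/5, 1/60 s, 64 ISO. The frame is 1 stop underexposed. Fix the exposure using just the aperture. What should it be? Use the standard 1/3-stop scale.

Underexposed by 1 stop → need 1 stop brighter.
Aperture: f/5 → f/4.5 → f/4 → f/3.5.

f/3.5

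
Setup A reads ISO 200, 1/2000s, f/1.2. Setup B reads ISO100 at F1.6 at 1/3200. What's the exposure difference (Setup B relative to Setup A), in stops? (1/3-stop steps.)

Aperture: f/1.2 → f/1.4 → f/1.6 — 2/3 stop smaller aperture (darker).
Shutter speed: 1/2000 → 1/2500 → 1/3200 — 2/3 stop shorter (darker).
ISO: 200 → 160 → 125 → 100 — 1 stop dropped (darker).
Net: −2/3 −2/3 −1 = −2 1/3 stops.

2 1/3 stops darker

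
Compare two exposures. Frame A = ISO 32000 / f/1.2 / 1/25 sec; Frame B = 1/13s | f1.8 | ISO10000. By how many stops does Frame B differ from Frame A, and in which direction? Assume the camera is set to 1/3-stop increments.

1 2/3 stops darker

Aperture: f/1.2 → f/1.4 → f/1.6 → f/1.8 — 1 stop smaller aperture (darker).
Shutter speed: 1/25 → 1/20 → 1/15 → 1/13 — 1 stop longer (brighter).
ISO: 32000 → 25600 → 20000 → 16000 → 12800 → 10000 — 1 2/3 stops lower (darker).
Net: −1 +1 −1 2/3 = −1 2/3 stops.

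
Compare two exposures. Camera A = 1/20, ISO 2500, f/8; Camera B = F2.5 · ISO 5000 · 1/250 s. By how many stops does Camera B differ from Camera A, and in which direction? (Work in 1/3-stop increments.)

2/3 stop brighter

Aperture: f/8 → f/7.1 → f/6.3 → f/5.6 → f/5 → f/4.5 → f/4 → f/3.5 → f/3.2 → f/2.8 → f/2.5 — 3 1/3 stops opened up (brighter).
Shutter speed: 1/20 → 1/25 → 1/30 → 1/40 → 1/50 → 1/60 → 1/80 → 1/100 → 1/125 → 1/160 → 1/200 → 1/250 — 3 2/3 stops faster (darker).
ISO: 2500 → 3200 → 4000 → 5000 — 1 stop raised (brighter).
Net: +3 1/3 −3 2/3 +1 = +2/3 stops.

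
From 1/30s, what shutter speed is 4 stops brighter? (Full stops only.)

Shutter speed: 1/30 → 1/15 → 1/8 → 1/4 → 1/2 — 4 stops slower (brighter).

1/2s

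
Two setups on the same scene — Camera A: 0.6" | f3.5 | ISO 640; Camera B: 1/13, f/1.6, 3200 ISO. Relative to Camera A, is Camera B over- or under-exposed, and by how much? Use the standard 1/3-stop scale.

1 2/3 stops brighter

Aperture: f/3.5 → f/3.2 → f/2.8 → f/2.5 → f/2.2 → f/2 → f/1.8 → f/1.6 — 2 1/3 stops larger aperture (brighter).
Shutter speed: 0.6 → 0.5 → 0.4 → 0.3 → 1/4 → 1/5 → 1/6 → 1/8 → 1/10 → 1/13 — 3 stops faster (darker).
ISO: 640 → 800 → 1000 → 1250 → 1600 → 2000 → 2500 → 3200 — 2 1/3 stops higher (brighter).
Net: +2 1/3 −3 +2 1/3 = +1 2/3 stops.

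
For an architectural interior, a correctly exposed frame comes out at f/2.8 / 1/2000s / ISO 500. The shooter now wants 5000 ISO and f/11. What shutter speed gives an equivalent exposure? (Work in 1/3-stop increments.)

1/1250s

ISO: 500 → 640 → 800 → 1000 → 1250 → 1600 → 2000 → 2500 → 3200 → 4000 → 5000 — 3 1/3 stops raised (brighter).
Aperture: f/2.8 → f/3.2 → f/3.5 → f/4 → f/4.5 → f/5 → f/5.6 → f/6.3 → f/7.1 → f/8 → f/9 → f/10 → f/11 — 4 stops smaller aperture (darker).
Net change so far: 2/3 stop darker. Offset with the shutter speed: 1/2000 → 1/1600 → 1/1250.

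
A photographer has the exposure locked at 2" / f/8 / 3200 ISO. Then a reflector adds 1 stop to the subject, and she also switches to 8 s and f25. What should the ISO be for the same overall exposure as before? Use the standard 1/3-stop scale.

ISO 4000

Scene light: 1 stop brighter.
Shutter speed: 2 → 2.5 → 3.2 → 4 → 5 → 6 → 8 — 2 stops longer (brighter).
Aperture: f/8 → f/9 → f/10 → f/11 → f/13 → f/14 → f/16 → f/18 → f/20 → f/22 → f/25 — 3 1/3 stops narrower (darker).
Net so far: 1/3 stop darker. ISO: 3200 → 4000.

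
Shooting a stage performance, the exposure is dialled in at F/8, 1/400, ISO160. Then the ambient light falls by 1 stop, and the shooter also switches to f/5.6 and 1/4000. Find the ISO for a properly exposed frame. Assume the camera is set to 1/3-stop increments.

Scene light: 1 stop darker.
Aperture: f/8 → f/7.1 → f/6.3 → f/5.6 — 1 stop opened up (brighter).
Shutter speed: 1/400 → 1/500 → 1/640 → 1/800 → 1/1000 → 1/1250 → 1/1600 → 1/2000 → 1/2500 → 1/3200 → 1/4000 — 3 1/3 stops faster (darker).
Net so far: 3 1/3 stops darker. ISO: 160 → 200 → 250 → 320 → 400 → 500 → 640 → 800 → 1000 → 1250 → 1600.

ISO 1600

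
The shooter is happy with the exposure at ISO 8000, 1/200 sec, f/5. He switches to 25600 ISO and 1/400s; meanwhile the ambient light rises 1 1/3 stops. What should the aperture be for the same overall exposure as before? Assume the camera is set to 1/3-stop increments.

Scene light: 1 1/3 stops brighter.
ISO: 8000 → 10000 → 12800 → 16000 → 20000 → 25600 — 1 2/3 stops raised (brighter).
Shutter speed: 1/200 → 1/250 → 1/320 → 1/400 — 1 stop faster (darker).
Net so far: 2 stops brighter. Aperture: f/5 → f/5.6 → f/6.3 → f/7.1 → f/8 → f/9 → f/10.

f/10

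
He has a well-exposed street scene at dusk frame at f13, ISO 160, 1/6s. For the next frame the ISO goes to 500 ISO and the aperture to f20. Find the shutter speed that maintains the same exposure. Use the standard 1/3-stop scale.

1/8s

ISO: 160 → 200 → 250 → 320 → 400 → 500 — 1 2/3 stops raised (brighter).
Aperture: f/13 → f/14 → f/16 → f/18 → f/20 — 1 1/3 stops stopped down (darker).
Net change so far: 1/3 stop brighter. Offset with the shutter speed: 1/6 → 1/8.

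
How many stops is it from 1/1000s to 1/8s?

7 stops

1/1000 → 1/500 → 1/250 → 1/125 → 1/60 → 1/30 → 1/15 → 1/8 — count the steps: 7 stops.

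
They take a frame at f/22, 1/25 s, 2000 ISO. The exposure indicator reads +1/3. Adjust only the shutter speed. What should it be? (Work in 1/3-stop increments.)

1/30s

Overexposed by 1/3 stop → need 1/3 stop darker.
Shutter speed: 1/25 → 1/30.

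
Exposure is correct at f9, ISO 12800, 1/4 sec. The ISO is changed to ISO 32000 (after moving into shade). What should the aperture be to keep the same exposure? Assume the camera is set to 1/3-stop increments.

f/14

ISO: 12800 → 16000 → 20000 → 25600 → 32000 — 1 1/3 stops raised (brighter).
Need 1 1/3 stops darker from the aperture: f/9 → f/10 → f/11 → f/13 → f/14.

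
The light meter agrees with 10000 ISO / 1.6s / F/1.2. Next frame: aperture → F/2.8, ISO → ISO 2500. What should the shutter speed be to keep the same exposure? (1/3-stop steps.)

30 s

Aperture: f/1.2 → f/1.4 → f/1.6 → f/1.8 → f/2 → f/2.2 → f/2.5 → f/2.8 — 2 1/3 stops narrower (darker).
ISO: 10000 → 8000 → 6400 → 5000 → 4000 → 3200 → 2500 — 2 stops dropped (darker).
Net change so far: 4 1/3 stops darker. Offset with the shutter speed: 1.6 → 2 → 2.5 → 3.2 → 4 → 5 → 6 → 8 → 10 → 13 → 15 → 20 → 25 → 30.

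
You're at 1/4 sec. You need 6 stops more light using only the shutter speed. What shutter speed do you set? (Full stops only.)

15 s

Shutter speed: 1/4 → 1/2 → 1 → 2 → 4 → 8 → 15 — 6 stops longer (brighter).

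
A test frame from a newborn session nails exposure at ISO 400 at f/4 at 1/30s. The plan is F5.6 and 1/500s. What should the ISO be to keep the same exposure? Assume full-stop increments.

Aperture: f/4 → f/5.6 — 1 stop smaller aperture (darker).
Shutter speed: 1/30 → 1/60 → 1/125 → 1/250 → 1/500 — 4 stops shorter (darker).
Net change so far: 5 stops darker. Offset with the ISO: 400 → 800 → 1600 → 3200 → 6400 → 12800.

ISO 12800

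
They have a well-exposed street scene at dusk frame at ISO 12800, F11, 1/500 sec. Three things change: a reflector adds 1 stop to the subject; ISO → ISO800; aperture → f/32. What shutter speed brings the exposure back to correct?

Scene light: 1 stop brighter.
ISO: 12800 → 6400 → 3200 → 1600 → 800 — 4 stops lower (darker).
Aperture: f/11 → f/16 → f/22 → f/32 — 3 stops stopped down (darker).
Net so far: 6 stops darker. Shutter speed: 1/500 → 1/250 → 1/125 → 1/60 → 1/30 → 1/15 → 1/8.

1/8s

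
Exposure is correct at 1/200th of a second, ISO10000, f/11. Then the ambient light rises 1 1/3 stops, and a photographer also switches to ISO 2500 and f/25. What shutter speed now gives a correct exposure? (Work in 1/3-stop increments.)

Scene light: 1 1/3 stops brighter.
ISO: 10000 → 8000 → 6400 → 5000 → 4000 → 3200 → 2500 — 2 stops dropped (darker).
Aperture: f/11 → f/13 → f/14 → f/16 → f/18 → f/20 → f/22 → f/25 — 2 1/3 stops smaller aperture (darker).
Net so far: 3 stops darker. Shutter speed: 1/200 → 1/160 → 1/125 → 1/100 → 1/80 → 1/60 → 1/50 → 1/40 → 1/30 → 1/25.

1/25s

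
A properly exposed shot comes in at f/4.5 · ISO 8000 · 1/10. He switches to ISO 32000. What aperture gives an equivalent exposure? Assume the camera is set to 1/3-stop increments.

f/9

ISO: 8000 → 10000 → 12800 → 16000 → 20000 → 25600 → 32000 — 2 stops raised (brighter).
Need 2 stops darker from the aperture: f/4.5 → f/5 → f/5.6 → f/6.3 → f/7.1 → f/8 → f/9.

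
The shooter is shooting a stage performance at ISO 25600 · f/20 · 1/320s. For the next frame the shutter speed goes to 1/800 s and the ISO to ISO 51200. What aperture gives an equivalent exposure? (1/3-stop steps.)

f/18

Shutter speed: 1/320 → 1/400 → 1/500 → 1/640 → 1/800 — 1 1/3 stops faster (darker).
ISO: 25600 → 32000 → 40000 → 51200 — 1 stop higher (brighter).
Net change so far: 1/3 stop darker. Offset with the aperture: f/20 → f/18.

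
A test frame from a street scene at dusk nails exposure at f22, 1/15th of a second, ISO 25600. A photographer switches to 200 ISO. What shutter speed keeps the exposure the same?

8 s

ISO: 25600 → 12800 → 6400 → 3200 → 1600 → 800 → 400 → 200 — 7 stops dropped (darker).
Need 7 stops brighter from the shutter speed: 1/15 → 1/8 → 1/4 → 1/2 → 1 → 2 → 4 → 8.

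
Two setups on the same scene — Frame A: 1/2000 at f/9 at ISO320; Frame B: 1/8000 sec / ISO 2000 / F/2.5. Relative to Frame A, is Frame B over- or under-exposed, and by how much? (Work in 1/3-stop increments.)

4 1/3 stops brighter

Aperture: f/9 → f/8 → f/7.1 → f/6.3 → f/5.6 → f/5 → f/4.5 → f/4 → f/3.5 → f/3.2 → f/2.8 → f/2.5 — 3 2/3 stops larger aperture (brighter).
Shutter speed: 1/2000 → 1/2500 → 1/3200 → 1/4000 → 1/5000 → 1/6400 → 1/8000 — 2 stops shorter (darker).
ISO: 320 → 400 → 500 → 640 → 800 → 1000 → 1250 → 1600 → 2000 — 2 2/3 stops raised (brighter).
Net: +3 2/3 −2 +2 2/3 = +4 1/3 stops.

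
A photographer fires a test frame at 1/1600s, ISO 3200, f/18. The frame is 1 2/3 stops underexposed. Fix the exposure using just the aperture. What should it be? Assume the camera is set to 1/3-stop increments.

Underexposed by 1 2/3 stops → need 1 2/3 stops brighter.
Aperture: f/18 → f/16 → f/14 → f/13 → f/11 → f/10.

f/10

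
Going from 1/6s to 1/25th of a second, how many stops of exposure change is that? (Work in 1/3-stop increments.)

2 stops

1/6 → 1/8 → 1/10 → 1/13 → 1/15 → 1/20 → 1/25 — count the steps: 6 third-stops = 2 stops.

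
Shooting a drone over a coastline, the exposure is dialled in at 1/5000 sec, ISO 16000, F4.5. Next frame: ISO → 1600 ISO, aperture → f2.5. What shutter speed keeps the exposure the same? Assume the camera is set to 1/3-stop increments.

1/1600s

ISO: 16000 → 12800 → 10000 → 8000 → 6400 → 5000 → 4000 → 3200 → 2500 → 2000 → 1600 — 3 1/3 stops lower (darker).
Aperture: f/4.5 → f/4 → f/3.5 → f/3.2 → f/2.8 → f/2.5 — 1 2/3 stops opened up (brighter).
Net change so far: 1 2/3 stops darker. Offset with the shutter speed: 1/5000 → 1/4000 → 1/3200 → 1/2500 → 1/2000 → 1/1600.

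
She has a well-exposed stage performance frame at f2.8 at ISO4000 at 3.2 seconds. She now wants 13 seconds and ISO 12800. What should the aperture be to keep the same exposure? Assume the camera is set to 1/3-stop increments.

Shutter speed: 3.2 → 4 → 5 → 6 → 8 → 10 → 13 — 2 stops slower (brighter).
ISO: 4000 → 5000 → 6400 → 8000 → 10000 → 12800 — 1 2/3 stops raised (brighter).
Net change so far: 3 2/3 stops brighter. Offset with the aperture: f/2.8 → f/3.2 → f/3.5 → f/4 → f/4.5 → f/5 → f/5.6 → f/6.3 → f/7.1 → f/8 → f/9 → f/10.

f/10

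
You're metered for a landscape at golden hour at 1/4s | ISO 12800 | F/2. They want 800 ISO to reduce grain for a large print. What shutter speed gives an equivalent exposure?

ISO: 12800 → 6400 → 3200 → 1600 → 800 — 4 stops dropped (darker).
Need 4 stops brighter from the shutter speed: 1/4 → 1/2 → 1 → 2 → 4.

4 s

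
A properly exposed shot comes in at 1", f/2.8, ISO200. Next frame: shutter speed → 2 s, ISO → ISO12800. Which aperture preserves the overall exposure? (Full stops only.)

Shutter speed: 1 → 2 — 1 stop slower (brighter).
ISO: 200 → 400 → 800 → 1600 → 3200 → 6400 → 12800 — 6 stops higher (brighter).
Net change so far: 7 stops brighter. Offset with the aperture: f/2.8 → f/4 → f/5.6 → f/8 → f/11 → f/16 → f/22 → f/32.

f/32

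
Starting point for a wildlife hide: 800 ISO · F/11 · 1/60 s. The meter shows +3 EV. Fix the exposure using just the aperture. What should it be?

Overexposed by 3 stops → need 3 stops darker.
Aperture: f/11 → f/16 → f/22 → f/32.

f/32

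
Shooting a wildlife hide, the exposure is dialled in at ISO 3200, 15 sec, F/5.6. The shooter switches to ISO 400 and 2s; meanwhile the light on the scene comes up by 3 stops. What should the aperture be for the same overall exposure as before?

Scene light: 3 stops brighter.
ISO: 3200 → 1600 → 800 → 400 — 3 stops dropped (darker).
Shutter speed: 15 → 8 → 4 → 2 — 3 stops faster (darker).
Net so far: 3 stops darker. Aperture: f/5.6 → f/4 → f/2.8 → f/2.

f/2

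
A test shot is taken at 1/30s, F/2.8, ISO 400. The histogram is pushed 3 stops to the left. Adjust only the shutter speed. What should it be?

Underexposed by 3 stops → need 3 stops brighter.
Shutter speed: 1/30 → 1/15 → 1/8 → 1/4.

1/4s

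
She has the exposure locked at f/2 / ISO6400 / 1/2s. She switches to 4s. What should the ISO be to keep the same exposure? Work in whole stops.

ISO 800

Shutter speed: 1/2 → 1 → 2 → 4 — 3 stops slower (brighter).
Need 3 stops darker from the ISO: 6400 → 3200 → 1600 → 800.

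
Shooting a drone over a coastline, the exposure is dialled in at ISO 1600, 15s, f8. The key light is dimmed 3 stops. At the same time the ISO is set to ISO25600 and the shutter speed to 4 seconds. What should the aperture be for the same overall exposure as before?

Scene light: 3 stops darker.
ISO: 1600 → 3200 → 6400 → 12800 → 25600 — 4 stops raised (brighter).
Shutter speed: 15 → 8 → 4 — 2 stops faster (darker).
Net so far: 1 stop darker. Aperture: f/8 → f/5.6.

f/5.6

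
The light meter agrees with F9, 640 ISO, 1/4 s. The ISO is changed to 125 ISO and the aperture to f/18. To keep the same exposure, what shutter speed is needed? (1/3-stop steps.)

5 s

ISO: 640 → 500 → 400 → 320 → 250 → 200 → 160 → 125 — 2 1/3 stops lower (darker).
Aperture: f/9 → f/10 → f/11 → f/13 → f/14 → f/16 → f/18 — 2 stops stopped down (darker).
Net change so far: 4 1/3 stops darker. Offset with the shutter speed: 1/4 → 0.3 → 0.4 → 0.5 → 0.6 → 0.8 → 1 → 1.3 → 1.6 → 2 → 2.5 → 3.2 → 4 → 5.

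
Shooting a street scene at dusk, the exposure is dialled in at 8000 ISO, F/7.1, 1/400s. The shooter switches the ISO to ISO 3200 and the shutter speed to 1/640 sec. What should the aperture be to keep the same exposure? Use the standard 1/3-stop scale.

f/3.5

ISO: 8000 → 6400 → 5000 → 4000 → 3200 — 1 1/3 stops dropped (darker).
Shutter speed: 1/400 → 1/500 → 1/640 — 2/3 stop shorter (darker).
Net change so far: 2 stops darker. Offset with the aperture: f/7.1 → f/6.3 → f/5.6 → f/5 → f/4.5 → f/4 → f/3.5.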